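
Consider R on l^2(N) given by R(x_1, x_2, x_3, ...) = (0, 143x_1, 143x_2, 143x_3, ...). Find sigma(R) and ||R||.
sigma(R) = closed disk {z in C : |z| ≤ 143}; ||R|| = 143

Note R = 143·U where U is the unit right shift (U x)_k = x_{k-1} (with x_0 := 0); so ||R|| = 143||U|| and sigma(R) = 143·sigma(U). ||R x||^2 = sum_{k≥1} |143x_k|^2 = 20449||x||^2, so ||R|| = 143 and sigma(R) ⊂ {|z| ≤ 143}. For any |lambda| < 143, the equation (R - lambda I) x = 0 forces x_1 = 0, then 143x_k = lambda x_{k+1} ⇒ x = 0, so R has no eigenvalues. But (R - lambda I) is not surjective for |lambda| < 143: solving (R - lambda I) x = e_1 would require x_n proportional to (lambda/143)^(-n), which is not in l^2. So every |lambda| < 143 lies in the residual spectrum. The boundary |lambda| = 143 is in the approximate point spectrum (the spectrum is closed). Hence sigma(R) is the closed disk of radius 143.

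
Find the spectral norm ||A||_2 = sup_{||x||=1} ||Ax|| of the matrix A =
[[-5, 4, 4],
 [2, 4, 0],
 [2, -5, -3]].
||A||_2 ≈ 9.6708 (= sqrt(largest eigenvalue of A^T A))

||A||_2 = sigma_max(A) = sqrt(lambda_max(A^T A)). Form the symmetric matrix M = A^T A =
[[33, -22, -26],
 [-22, 57, 31],
 [-26, 31, 25]].
Its characteristic polynomial (trace, sum of principal 2x2 minors, determinant of M give the coefficients) is
  p(λ) = det(λ I - M) = λ^3 - 115λ^2 + 2010λ - 144.
No integer candidate from the rational root theorem (±divisors of 144) is a root, so the roots are irrational. The cubic discriminant is Δ = 20670475428 > 0, so there are three distinct real roots. p(0) = -144 and p(1) = 1752 have opposite signs, so a root lies in (0, 1); Newton's method refines it to λ ≈ 0.0719. p(21) = 612 and p(22) = -936 have opposite signs, so a root lies in (21, 22); Newton's method refines it to λ ≈ 21.4032. p(93) = -3492 and p(94) = 3240 have opposite signs, so a root lies in (93, 94); Newton's method refines it to λ ≈ 93.5248. Check (Vieta): the three roots sum to 115, matching tr M = 115.
So the eigenvalues of A^T A are ≈ 0.0719, 21.4032, 93.5248 (all ≥ 0, as they must be for A^T A). The largest is λ_max ≈ 93.5248, hence ||A||_2 = sqrt(λ_max) ≈ 9.6708.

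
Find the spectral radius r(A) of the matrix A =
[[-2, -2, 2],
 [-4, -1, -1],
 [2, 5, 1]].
r(A) ≈ 5.2578

The eigenvalues of A are the roots of its characteristic polynomial. With M = A (coefficients from the trace, the sum of principal 2x2 minors, and det A):
  p(λ) = det(λ I - M) = λ^3 + 2λ^2 - 8λ + 48.
No integer candidate from the rational root theorem (±divisors of 48) is a root, so the roots are irrational. The cubic discriminant is Δ = -75264 < 0, so there is one real root and a complex-conjugate pair. p(-6) = -48 and p(-5) = 13 have opposite signs, so a root lies in (-6, -5); Newton's method refines it to λ ≈ -5.2578. Dividing out (λ - (-5.2578)) leaves approximately λ^2 - 3.2578λ + 9.1292. For λ^2 - 3.2578λ + 9.1292 the discriminant is -25.9033. It is negative, so the remaining roots are the complex-conjugate pair λ ≈ 1.6289 ± 2.5448i. Their product equals the constant term, so |λ|^2 ≈ 9.1292 and |λ| ≈ 3.0215.
Thus the eigenvalues (to 4 decimals) are -5.2578 (modulus 5.2578); 1.6289 ± 2.5448i (modulus 3.0215). The spectral radius is the largest modulus: r(A) ≈ 5.2578. (Cross-check: r(A) ≤ ||A||_2 ≈ 6.7416; equality holds whenever A is normal, though it can also hold for some non-normal A.)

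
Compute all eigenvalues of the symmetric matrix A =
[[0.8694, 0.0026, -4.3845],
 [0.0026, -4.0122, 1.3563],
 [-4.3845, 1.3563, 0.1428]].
sigma(A) ≈ {-5, -3, 5}

A is real symmetric, so its spectrum consists of real eigenvalues. Expanding the characteristic polynomial of the displayed matrix gives
  det(λ I - A) = p(λ) = λ^3 + (3)λ^2 + (-25)λ + (-75.0015).
Solving p(λ) = 0 yields eigenvalues ≈ -5, -3, 5. (A is shown rounded to 4 decimals, so these recover the underlying integer eigenvalues to within that precision.)
Verification: the trace of A = -3 equals the sum of eigenvalues -3, and det(A) ≈ 75.0015 matches the eigenvalue product 75.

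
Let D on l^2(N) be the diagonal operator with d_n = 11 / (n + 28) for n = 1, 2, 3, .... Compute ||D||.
||D|| = 11/29 (attained at n = 1)

For D diagonal, ||D|| = sup_n |d_n| = sup_n 11/(n + 28). This is positive and strictly decreasing in n, so the supremum is attained at n = 1: d_1 = 11/(1 + 28) = 11/29. Hence ||D|| = 11/29.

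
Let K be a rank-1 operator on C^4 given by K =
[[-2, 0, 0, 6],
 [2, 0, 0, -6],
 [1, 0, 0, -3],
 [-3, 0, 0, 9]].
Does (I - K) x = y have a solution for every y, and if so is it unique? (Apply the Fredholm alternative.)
(I - K) is invertible (det(I - K) = -6 ≠ 0), so for every y in C^4 the equation (I - K) x = y has a unique solution.

K has rank 1, so it is an outer product K = u v^T: every row of K is a multiple of one row vector. Reading off the entries, u = (2, -2, -1, 3) and v = (-1, 0, 0, 3) (row i of K equals u_i·v^T). A rank-one matrix u v^T satisfies K u = u (v·u) and kills the (3)-dimensional subspace v^⊥, so its characteristic polynomial is lambda^3 (lambda - v·u) with v·u = tr K = 7. Hence the eigenvalues of I - K are 1 (multiplicity 3) and 1 - (7) = -6, so det(I - K) = -6. (Direct check: I - K =
[[3, 0, 0, -6],
 [-2, 1, 0, 6],
 [-1, 0, 1, 3],
 [3, 0, 0, -8]]
has determinant -6.) The finite-dimensional Fredholm alternative says: either (I - K) is invertible, or ker(I - K) ≠ {0} and then range(I - K) = ker((I - K)^*)^⊥, with dim ker(I - K) = dim ker((I - K)^*). Since det(I - K) ≠ 0, 1 is not an eigenvalue of K and ker(I - K) = {0}, so we are in the first case: for every y there is a unique x = (I - K)^(-1) y. Explicitly, by the Sherman–Morrison formula, (I - u v^T)^(-1) = I + u v^T/(1 - v·u), i.e. (I - K)^(-1) = I + K/(-6).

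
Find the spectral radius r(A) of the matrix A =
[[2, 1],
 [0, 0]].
r(A) = 2

The eigenvalues of A are the roots of its characteristic polynomial. With M = A (coefficients from the trace and determinant):
  p(λ) = det(λ I - M) = λ^2 - 2λ.
For λ^2 - 2λ the discriminant is 4. It is a perfect square (2^2), so the roots are rational: λ = (2 ± 2)/2 = 2, 0.
Thus the eigenvalues (to 4 decimals) are 2 (modulus 2); 0 (modulus 0). The spectral radius is the largest modulus: r(A) = 2. (Cross-check: r(A) ≤ ||A||_2 ≈ 2.2361; equality holds whenever A is normal, though it can also hold for some non-normal A.)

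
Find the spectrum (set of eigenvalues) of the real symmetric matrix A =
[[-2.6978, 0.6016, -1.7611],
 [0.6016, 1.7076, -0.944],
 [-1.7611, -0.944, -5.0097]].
sigma(A) ≈ {-6, -2, 2}

A is real symmetric, so its spectrum consists of real eigenvalues. Expanding the characteristic polynomial of the displayed matrix gives
  det(λ I - A) = p(λ) = λ^3 + (6)λ^2 + (-4)λ + (-24).
Solving p(λ) = 0 yields eigenvalues ≈ -6, -2, 2. (A is shown rounded to 4 decimals, so these recover the underlying integer eigenvalues to within that precision.)
Verification: the trace of A = -6 equals the sum of eigenvalues -6, and det(A) ≈ 24.0000 matches the eigenvalue product 24.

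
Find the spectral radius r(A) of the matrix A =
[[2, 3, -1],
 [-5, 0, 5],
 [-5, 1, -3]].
r(A) ≈ 5.4275

The eigenvalues of A are the roots of its characteristic polynomial. With M = A (coefficients from the trace, the sum of principal 2x2 minors, and det A):
  p(λ) = det(λ I - M) = λ^3 + λ^2 - λ + 125.
No integer candidate from the rational root theorem (±divisors of 125) is a root, so the roots are irrational. The cubic discriminant is Δ = -424620 < 0, so there is one real root and a complex-conjugate pair. p(-6) = -49 and p(-5) = 30 have opposite signs, so a root lies in (-6, -5); Newton's method refines it to λ ≈ -5.4275. Dividing out (λ - (-5.4275)) leaves approximately λ^2 - 4.4275λ + 23.0307. For λ^2 - 4.4275λ + 23.0307 the discriminant is -72.5196. It is negative, so the remaining roots are the complex-conjugate pair λ ≈ 2.2138 ± 4.2579i. Their product equals the constant term, so |λ|^2 ≈ 23.0307 and |λ| ≈ 4.799.
Thus the eigenvalues (to 4 decimals) are -5.4275 (modulus 5.4275); 2.2138 ± 4.2579i (modulus 4.799). The spectral radius is the largest modulus: r(A) ≈ 5.4275. (Cross-check: r(A) ≤ ||A||_2 ≈ 7.7496; equality holds whenever A is normal, though it can also hold for some non-normal A.)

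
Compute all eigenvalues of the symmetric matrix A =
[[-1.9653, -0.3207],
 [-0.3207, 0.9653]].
sigma(A) ≈ {-2, 1}

A is real symmetric, so its spectrum consists of real eigenvalues. Expanding the characteristic polynomial of the displayed matrix gives
  det(λ I - A) = p(λ) = λ^2 + (1)λ + (-2).
Solving p(λ) = 0 yields eigenvalues ≈ -2, 1. (A is shown rounded to 4 decimals, so these recover the underlying integer eigenvalues to within that precision.)
Verification: the trace of A = -1 equals the sum of eigenvalues -1, and det(A) ≈ -2.0000 matches the eigenvalue product -2.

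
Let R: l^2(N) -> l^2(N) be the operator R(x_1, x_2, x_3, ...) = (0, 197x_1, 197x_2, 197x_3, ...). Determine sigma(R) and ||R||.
sigma(R) = closed disk {z in C : |z| ≤ 197}; ||R|| = 197

Note R = 197·U where U is the unit right shift (U x)_k = x_{k-1} (with x_0 := 0); so ||R|| = 197||U|| and sigma(R) = 197·sigma(U). ||R x||^2 = sum_{k≥1} |197x_k|^2 = 38809||x||^2, so ||R|| = 197 and sigma(R) ⊂ {|z| ≤ 197}. For any |lambda| < 197, the equation (R - lambda I) x = 0 forces x_1 = 0, then 197x_k = lambda x_{k+1} ⇒ x = 0, so R has no eigenvalues. But (R - lambda I) is not surjective for |lambda| < 197: solving (R - lambda I) x = e_1 would require x_n proportional to (lambda/197)^(-n), which is not in l^2. So every |lambda| < 197 lies in the residual spectrum. The boundary |lambda| = 197 is in the approximate point spectrum (the spectrum is closed). Hence sigma(R) is the closed disk of radius 197.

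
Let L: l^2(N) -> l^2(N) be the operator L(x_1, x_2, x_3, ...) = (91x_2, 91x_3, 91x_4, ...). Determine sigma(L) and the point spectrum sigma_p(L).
sigma(L) = closed disk {z in C : |z| ≤ 91}; sigma_p(L) = open disk {z in C : |z| < 91}

Note L = 91·V where V is the unit left shift (V x)_k = x_{k+1}; so sigma(L) = 91·sigma(V) and ||L|| = 91||V||. ||L x||^2 = 8281sum_{k≥2} |x_k|^2 ≤ 8281||x||^2, with equality on {x : x_1 = 0}, so ||L|| = 91. For any lambda with |lambda| < 91, set r = lambda/91 (|r| < 1); the vector x = (1, r, r^2, ...) is in l^2 and satisfies L x = 91(r, r^2, ...) = lambda x, so lambda is an eigenvalue. On the boundary |lambda| = 91 the geometric series diverges, so no l^2 eigenvector exists, but these lambda lie in the approximate point spectrum. Hence sigma(L) is the closed disk of radius 91 and sigma_p(L) is the open disk.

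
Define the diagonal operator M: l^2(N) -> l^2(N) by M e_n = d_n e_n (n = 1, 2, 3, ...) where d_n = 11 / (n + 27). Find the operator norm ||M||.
||M|| = 11/28 (attained at n = 1)

For M diagonal, ||M|| = sup_n |d_n| = sup_n 11/(n + 27). This is positive and strictly decreasing in n, so the supremum is attained at n = 1: d_1 = 11/(1 + 27) = 11/28. Hence ||M|| = 11/28.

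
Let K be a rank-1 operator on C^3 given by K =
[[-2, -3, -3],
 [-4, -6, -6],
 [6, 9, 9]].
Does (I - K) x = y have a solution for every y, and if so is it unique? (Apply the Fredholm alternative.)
(I - K) is singular (det(I - K) = 0, i.e. 1 ∈ sigma(K)). (I - K) x = y is solvable iff y ⊥ ker((I - K)^*) = span{(-2, -3, -3)}, i.e. iff -2y_1 - 3y_2 - 3y_3 = 0. When solvable, the solutions are x = y + c·(1, 2, -3), c arbitrary (ker(I - K) = span{(1, 2, -3)}, dimension 1).

K has rank 1, so it is an outer product K = u v^T: every row of K is a multiple of one row vector. Reading off the entries, u = (1, 2, -3) and v = (-2, -3, -3) (row i of K equals u_i·v^T). A rank-one matrix u v^T satisfies K u = u (v·u) and kills the (2)-dimensional subspace v^⊥, so its characteristic polynomial is lambda^2 (lambda - v·u) with v·u = tr K = 1. Hence the eigenvalues of I - K are 1 (multiplicity 2) and 1 - (1) = 0, so det(I - K) = 0. (Direct check: I - K =
[[3, 3, 3],
 [4, 7, 6],
 [-6, -9, -8]]
has determinant 0.) So 1 is an eigenvalue of K and (I - K) is not invertible. The finite-dimensional Fredholm alternative says: either (I - K) is invertible, or ker(I - K) ≠ {0} and then range(I - K) = ker((I - K)^*)^⊥, with dim ker(I - K) = dim ker((I - K)^*). We are in the second case, so we need both kernels. Kernel of I - K: (I - K) u = u - u (v·u) = u - u = 0, so ker(I - K) = span{u} = span{(1, 2, -3)} (it is exactly 1-dimensional because rank(I - K) = 2). Kernel of the adjoint: K is real, so (I - K)^* = I - K^T = I - v u^T, and (I - v u^T) v = v - v (u·v) = 0; hence ker((I - K)^*) = span{v} = span{(-2, -3, -3)}. Therefore (I - K) x = y is solvable iff <y, v> = 0, i.e. iff -2y_1 - 3y_2 - 3y_3 = 0. When this holds, K y = u (v·y) = 0, so (I - K) y = y and x = y is a particular solution; the full solution set is the line x = y + c·u = y + c·(1, 2, -3), c ∈ C.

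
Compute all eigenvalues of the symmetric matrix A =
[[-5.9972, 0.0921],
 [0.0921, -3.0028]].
sigma(A) ≈ {-6, -3}

A is real symmetric, so its spectrum consists of real eigenvalues. Expanding the characteristic polynomial of the displayed matrix gives
  det(λ I - A) = p(λ) = λ^2 + (9)λ + (18).
Solving p(λ) = 0 yields eigenvalues ≈ -6, -3. (A is shown rounded to 4 decimals, so these recover the underlying integer eigenvalues to within that precision.)
Verification: the trace of A = -9 equals the sum of eigenvalues -9, and det(A) ≈ 17.9999 matches the eigenvalue product 18.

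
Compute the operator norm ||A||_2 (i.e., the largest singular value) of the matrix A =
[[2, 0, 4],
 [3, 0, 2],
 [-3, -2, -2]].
||A||_2 ≈ 6.6525 (= sqrt(largest eigenvalue of A^T A))

||A||_2 = sigma_max(A) = sqrt(lambda_max(A^T A)). Form the symmetric matrix M = A^T A =
[[22, 6, 20],
 [6, 4, 4],
 [20, 4, 24]].
Its characteristic polynomial (trace, sum of principal 2x2 minors, determinant of M give the coefficients) is
  p(λ) = det(λ I - M) = λ^3 - 50λ^2 + 260λ - 256.
No integer candidate from the rational root theorem (±divisors of 256) is a root, so the roots are irrational. The cubic discriminant is Δ = 28830528 > 0, so there are three distinct real roots. p(1) = -45 and p(2) = 72 have opposite signs, so a root lies in (1, 2); Newton's method refines it to λ ≈ 1.3022. p(4) = 48 and p(5) = -81 have opposite signs, so a root lies in (4, 5); Newton's method refines it to λ ≈ 4.442. p(44) = -432 and p(45) = 1319 have opposite signs, so a root lies in (44, 45); Newton's method refines it to λ ≈ 44.2558. Check (Vieta): the three roots sum to 50, matching tr M = 50.
So the eigenvalues of A^T A are ≈ 1.3022, 4.442, 44.2558 (all ≥ 0, as they must be for A^T A). The largest is λ_max ≈ 44.2558, hence ||A||_2 = sqrt(λ_max) ≈ 6.6525.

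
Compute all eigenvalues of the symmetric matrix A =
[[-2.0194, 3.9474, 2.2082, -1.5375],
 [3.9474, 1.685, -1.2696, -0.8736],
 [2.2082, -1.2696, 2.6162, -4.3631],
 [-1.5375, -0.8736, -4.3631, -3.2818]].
sigma(A) ≈ {-6, -5, 4, 6}

A is real symmetric, so its spectrum consists of real eigenvalues. Expanding the characteristic polynomial of the displayed matrix gives
  det(λ I - A) = p(λ) = λ^4 + (1)λ^3 + (-56)λ^2 + (-36)λ + (719.9934).
Solving p(λ) = 0 yields eigenvalues ≈ -6, -5, 4, 6. (A is shown rounded to 4 decimals, so these recover the underlying integer eigenvalues to within that precision.)
Verification: the trace of A = -1 equals the sum of eigenvalues -1, and det(A) ≈ 719.9934 matches the eigenvalue product 720.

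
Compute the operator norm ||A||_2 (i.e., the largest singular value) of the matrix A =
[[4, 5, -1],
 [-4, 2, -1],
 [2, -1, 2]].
||A||_2 ≈ 6.6016 (= sqrt(largest eigenvalue of A^T A))

||A||_2 = sigma_max(A) = sqrt(lambda_max(A^T A)). Form the symmetric matrix M = A^T A =
[[36, 10, 4],
 [10, 30, -9],
 [4, -9, 6]].
Its characteristic polynomial (trace, sum of principal 2x2 minors, determinant of M give the coefficients) is
  p(λ) = det(λ I - M) = λ^3 - 72λ^2 + 1279λ - 1764.
No integer candidate from the rational root theorem (±divisors of 1764) is a root, so the roots are irrational. The cubic discriminant is Δ = 317561684 > 0, so there are three distinct real roots. p(1) = -556 and p(2) = 514 have opposite signs, so a root lies in (1, 2); Newton's method refines it to λ ≈ 1.5039. p(26) = 394 and p(27) = -36 have opposite signs, so a root lies in (26, 27); Newton's method refines it to λ ≈ 26.9148. p(43) = -388 and p(44) = 304 have opposite signs, so a root lies in (43, 44); Newton's method refines it to λ ≈ 43.5813. Check (Vieta): the three roots sum to 72, matching tr M = 72.
So the eigenvalues of A^T A are ≈ 1.5039, 26.9148, 43.5813 (all ≥ 0, as they must be for A^T A). The largest is λ_max ≈ 43.5813, hence ||A||_2 = sqrt(λ_max) ≈ 6.6016.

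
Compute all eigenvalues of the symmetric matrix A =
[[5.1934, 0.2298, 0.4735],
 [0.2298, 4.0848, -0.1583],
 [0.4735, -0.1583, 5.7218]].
sigma(A) ≈ {4, 5, 6}

A is real symmetric, so its spectrum consists of real eigenvalues. Expanding the characteristic polynomial of the displayed matrix gives
  det(λ I - A) = p(λ) = λ^3 + (-15)λ^2 + (74)λ + (-120).
Solving p(λ) = 0 yields eigenvalues ≈ 4, 5, 6. (A is shown rounded to 4 decimals, so these recover the underlying integer eigenvalues to within that precision.)
Verification: the trace of A = 15 equals the sum of eigenvalues 15, and det(A) ≈ 119.9997 matches the eigenvalue product 120.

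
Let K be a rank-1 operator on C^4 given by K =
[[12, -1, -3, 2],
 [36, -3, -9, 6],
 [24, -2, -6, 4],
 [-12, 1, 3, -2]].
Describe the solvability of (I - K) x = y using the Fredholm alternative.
(I - K) is singular (det(I - K) = 0, i.e. 1 ∈ sigma(K)). (I - K) x = y is solvable iff y ⊥ ker((I - K)^*) = span{(12, -1, -3, 2)}, i.e. iff 12y_1 - y_2 - 3y_3 + 2y_4 = 0. When solvable, the solutions are x = y + c·(1, 3, 2, -1), c arbitrary (ker(I - K) = span{(1, 3, 2, -1)}, dimension 1).

K has rank 1, so it is an outer product K = u v^T: every row of K is a multiple of one row vector. Reading off the entries, u = (1, 3, 2, -1) and v = (12, -1, -3, 2) (row i of K equals u_i·v^T). A rank-one matrix u v^T satisfies K u = u (v·u) and kills the (3)-dimensional subspace v^⊥, so its characteristic polynomial is lambda^3 (lambda - v·u) with v·u = tr K = 1. Hence the eigenvalues of I - K are 1 (multiplicity 3) and 1 - (1) = 0, so det(I - K) = 0. (Direct check: I - K =
[[-11, 1, 3, -2],
 [-36, 4, 9, -6],
 [-24, 2, 7, -4],
 [12, -1, -3, 3]]
has determinant 0.) So 1 is an eigenvalue of K and (I - K) is not invertible. The finite-dimensional Fredholm alternative says: either (I - K) is invertible, or ker(I - K) ≠ {0} and then range(I - K) = ker((I - K)^*)^⊥, with dim ker(I - K) = dim ker((I - K)^*). We are in the second case, so we need both kernels. Kernel of I - K: (I - K) u = u - u (v·u) = u - u = 0, so ker(I - K) = span{u} = span{(1, 3, 2, -1)} (it is exactly 1-dimensional because rank(I - K) = 3). Kernel of the adjoint: K is real, so (I - K)^* = I - K^T = I - v u^T, and (I - v u^T) v = v - v (u·v) = 0; hence ker((I - K)^*) = span{v} = span{(12, -1, -3, 2)}. Therefore (I - K) x = y is solvable iff <y, v> = 0, i.e. iff 12y_1 - y_2 - 3y_3 + 2y_4 = 0. When this holds, K y = u (v·y) = 0, so (I - K) y = y and x = y is a particular solution; the full solution set is the line x = y + c·u = y + c·(1, 3, 2, -1), c ∈ C.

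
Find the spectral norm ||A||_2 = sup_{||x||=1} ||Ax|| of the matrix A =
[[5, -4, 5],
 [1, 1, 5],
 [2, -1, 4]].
||A||_2 ≈ 9.9638 (= sqrt(largest eigenvalue of A^T A))

||A||_2 = sigma_max(A) = sqrt(lambda_max(A^T A)). Form the symmetric matrix M = A^T A =
[[30, -21, 38],
 [-21, 18, -19],
 [38, -19, 66]].
Its characteristic polynomial (trace, sum of principal 2x2 minors, determinant of M give the coefficients) is
  p(λ) = det(λ I - M) = λ^3 - 114λ^2 + 1462λ - 36.
No integer candidate from the rational root theorem (±divisors of 36) is a root, so the roots are irrational. The cubic discriminant is Δ = 15173073248 > 0, so there are three distinct real roots. p(0) = -36 and p(1) = 1313 have opposite signs, so a root lies in (0, 1); Newton's method refines it to λ ≈ 0.0247. p(14) = 832 and p(15) = -381 have opposite signs, so a root lies in (14, 15); Newton's method refines it to λ ≈ 14.6981. p(99) = -2313 and p(100) = 6164 have opposite signs, so a root lies in (99, 100); Newton's method refines it to λ ≈ 99.2772. Check (Vieta): the three roots sum to 114, matching tr M = 114.
So the eigenvalues of A^T A are ≈ 0.0247, 14.6981, 99.2772 (all ≥ 0, as they must be for A^T A). The largest is λ_max ≈ 99.2772, hence ||A||_2 = sqrt(λ_max) ≈ 9.9638.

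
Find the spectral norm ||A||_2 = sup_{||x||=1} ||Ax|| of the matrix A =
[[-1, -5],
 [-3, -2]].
||A||_2 = sqrt((39 + sqrt(845))/2) ≈ 5.8339 (= sqrt(largest eigenvalue of A^T A))

||A||_2 = sigma_max(A) = sqrt(lambda_max(A^T A)). Form the symmetric matrix M = A^T A =
[[10, 11],
 [11, 29]].
Its characteristic polynomial (trace, determinant of M give the coefficients) is
  p(λ) = det(λ I - M) = λ^2 - 39λ + 169.
For λ^2 - 39λ + 169 the discriminant is 845. It is nonnegative but not a perfect square, so the roots are real and irrational: λ = (39 ± sqrt(845))/2 ≈ 34.0344, 4.9656.
So the eigenvalues of A^T A are ≈ 4.9656, 34.0344 (all ≥ 0, as they must be for A^T A). The largest is λ_max = (39 + sqrt(845))/2 ≈ 34.0344, hence ||A||_2 = sqrt(λ_max) = sqrt((39 + sqrt(845))/2) ≈ 5.8339.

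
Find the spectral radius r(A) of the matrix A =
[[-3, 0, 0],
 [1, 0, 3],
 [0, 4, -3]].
r(A) = (3 + sqrt(57))/2 ≈ 5.2749

The eigenvalues of A are the roots of its characteristic polynomial. With M = A (coefficients from the trace, the sum of principal 2x2 minors, and det A):
  p(λ) = det(λ I - M) = λ^3 + 6λ^2 - 3λ - 36.
By the rational root theorem any rational root is an integer divisor of 36. Testing λ = -3: p(-3) = -27 + 54 + 9 - 36 = 0, so λ = -3 is a root. Dividing out (λ + 3) leaves p(λ) = (λ + 3)(λ^2 + 3λ - 12). For λ^2 + 3λ - 12 the discriminant is 57. It is nonnegative but not a perfect square, so the roots are real and irrational: λ = (-3 ± sqrt(57))/2 ≈ 2.2749, -5.2749.
Thus the eigenvalues (to 4 decimals) are 2.2749 (modulus 2.2749); -5.2749 (modulus 5.2749); -3 (modulus 3). The spectral radius is the largest modulus: r(A) = (3 + sqrt(57))/2 ≈ 5.2749. (Cross-check: r(A) ≤ ||A||_2 ≈ 5.4126; equality holds whenever A is normal, though it can also hold for some non-normal A.)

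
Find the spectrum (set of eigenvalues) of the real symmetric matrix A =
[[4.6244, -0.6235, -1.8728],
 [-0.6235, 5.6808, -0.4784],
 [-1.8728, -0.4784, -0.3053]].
sigma(A) ≈ {-1, 5, 6}

A is real symmetric, so its spectrum consists of real eigenvalues. Expanding the characteristic polynomial of the displayed matrix gives
  det(λ I - A) = p(λ) = λ^3 + (-10)λ^2 + (19)λ + (30.002).
Solving p(λ) = 0 yields eigenvalues ≈ -1, 5, 6. (A is shown rounded to 4 decimals, so these recover the underlying integer eigenvalues to within that precision.)
Verification: the trace of A = 10 equals the sum of eigenvalues 10, and det(A) ≈ -30.0020 matches the eigenvalue product -30.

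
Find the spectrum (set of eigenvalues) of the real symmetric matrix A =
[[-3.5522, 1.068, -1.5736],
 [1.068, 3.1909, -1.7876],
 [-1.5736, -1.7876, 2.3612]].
sigma(A) ≈ {-4, 1, 5}

A is real symmetric, so its spectrum consists of real eigenvalues. Expanding the characteristic polynomial of the displayed matrix gives
  det(λ I - A) = p(λ) = λ^3 + (-2)λ^2 + (-19)λ + (19.9985).
Solving p(λ) = 0 yields eigenvalues ≈ -4, 1, 5. (A is shown rounded to 4 decimals, so these recover the underlying integer eigenvalues to within that precision.)
Verification: the trace of A = 2 equals the sum of eigenvalues 2, and det(A) ≈ -19.9985 matches the eigenvalue product -20.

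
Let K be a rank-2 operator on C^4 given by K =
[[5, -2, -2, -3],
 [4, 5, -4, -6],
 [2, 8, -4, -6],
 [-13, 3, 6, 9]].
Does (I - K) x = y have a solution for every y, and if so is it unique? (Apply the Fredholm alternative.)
(I - K) is invertible (det(I - K) = 84 ≠ 0), so for every y in C^4 the equation (I - K) x = y has a unique solution.

K has rank 2 and factors as K = U V^T = u1 v1^T + u2 v2^T with u1 = (-1, -2, -2, 3), v1 = (-3, -1, 2, 3), u2 = (-1, 1, 2, 2), v2 = (-2, 3, 0, 0) (multiplying out reproduces the displayed K). The nonzero eigenvalues of U V^T coincide with those of the 2 x 2 matrix G = V^T U = [[v1·u1, v1·u2], [v2·u1, v2·u2]] = [[10, 12], [-4, 5]], and by the Sylvester determinant identity det(I_4 - U V^T) = det(I_2 - V^T U) = det([[-9, -12], [4, -4]]) = (-9)(-4) - (-12)(4) = 84. (Direct check: I - K =
[[-4, 2, 2, 3],
 [-4, -4, 4, 6],
 [-2, -8, 5, 6],
 [13, -3, -6, -8]]
has determinant 84.) The finite-dimensional Fredholm alternative says: either (I - K) is invertible, or ker(I - K) ≠ {0} and then range(I - K) = ker((I - K)^*)^⊥, with dim ker(I - K) = dim ker((I - K)^*). Since det(I - K) ≠ 0, 1 is not an eigenvalue of K and ker(I - K) = {0}, so we are in the first case: for every y there is a unique x = (I - K)^(-1) y. (Explicitly, by the Woodbury identity, (I - U V^T)^(-1) = I + U (I_2 - G)^(-1) V^T.)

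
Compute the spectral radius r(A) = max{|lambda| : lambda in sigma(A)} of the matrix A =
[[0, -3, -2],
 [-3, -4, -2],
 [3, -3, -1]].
r(A) ≈ 6.1973

The eigenvalues of A are the roots of its characteristic polynomial. With M = A (coefficients from the trace, the sum of principal 2x2 minors, and det A):
  p(λ) = det(λ I - M) = λ^3 + 5λ^2 - 5λ + 15.
No integer candidate from the rational root theorem (±divisors of 15) is a root, so the roots are irrational. The cubic discriminant is Δ = -19200 < 0, so there is one real root and a complex-conjugate pair. p(-7) = -48 and p(-6) = 9 have opposite signs, so a root lies in (-7, -6); Newton's method refines it to λ ≈ -6.1973. Dividing out (λ - (-6.1973)) leaves approximately λ^2 - 1.1973λ + 2.4204. For λ^2 - 1.1973λ + 2.4204 the discriminant is -8.2479. It is negative, so the remaining roots are the complex-conjugate pair λ ≈ 0.5987 ± 1.436i. Their product equals the constant term, so |λ|^2 ≈ 2.4204 and |λ| ≈ 1.5558.
Thus the eigenvalues (to 4 decimals) are -6.1973 (modulus 6.1973); 0.5987 ± 1.436i (modulus 1.5558). The spectral radius is the largest modulus: r(A) ≈ 6.1973. (Cross-check: r(A) ≤ ||A||_2 ≈ 6.5761; equality holds whenever A is normal, though it can also hold for some non-normal A.)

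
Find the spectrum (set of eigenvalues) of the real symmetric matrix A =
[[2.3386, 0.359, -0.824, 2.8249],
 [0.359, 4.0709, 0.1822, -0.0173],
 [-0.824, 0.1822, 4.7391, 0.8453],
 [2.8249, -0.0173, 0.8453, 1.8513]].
sigma(A) ≈ {-1, 4, 5} (5 with multiplicity 2)

A is real symmetric, so its spectrum consists of real eigenvalues. Expanding the characteristic polynomial of the displayed matrix gives
  det(λ I - A) = p(λ) = λ^4 + (-13)λ^3 + (50.9989)λ^2 + (-34.9965)λ + (-100.0032).
Solving p(λ) = 0 yields eigenvalues ≈ -1, 4, 5, 5. (A is shown rounded to 4 decimals, so these recover the underlying integer eigenvalues to within that precision.)
Verification: the trace of A = 13 equals the sum of eigenvalues 13, and det(A) ≈ -100.0032 matches the eigenvalue product -100.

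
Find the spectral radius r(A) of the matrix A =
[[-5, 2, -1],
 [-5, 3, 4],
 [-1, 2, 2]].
r(A) ≈ 4.8917

The eigenvalues of A are the roots of its characteristic polynomial. With M = A (coefficients from the trace, the sum of principal 2x2 minors, and det A):
  p(λ) = det(λ I - M) = λ^3 - 18λ - 29.
No integer candidate from the rational root theorem (±divisors of 29) is a root, so the roots are irrational. The cubic discriminant is Δ = 621 > 0, so there are three distinct real roots. p(-3) = -2 and p(-2.5) = 0.375 have opposite signs, so a root lies in (-3, -2.5); Newton's method refines it to λ ≈ -2.6775. p(-2.5) = 0.375 and p(-2) = -1 have opposite signs, so a root lies in (-2.5, -2); Newton's method refines it to λ ≈ -2.2142. p(4) = -37 and p(5) = 6 have opposite signs, so a root lies in (4, 5); Newton's method refines it to λ ≈ 4.8917. Check (Vieta): the three roots sum to 0, matching tr M = 0.
Thus the eigenvalues (to 4 decimals) are -2.6775 (modulus 2.6775); -2.2142 (modulus 2.2142); 4.8917 (modulus 4.8917). The spectral radius is the largest modulus: r(A) ≈ 4.8917. (Cross-check: r(A) ≤ ||A||_2 ≈ 8.6415; equality holds whenever A is normal, though it can also hold for some non-normal A.)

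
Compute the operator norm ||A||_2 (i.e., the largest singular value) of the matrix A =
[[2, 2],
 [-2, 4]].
||A||_2 = sqrt((28 + sqrt(208))/2) ≈ 4.6056 (= sqrt(largest eigenvalue of A^T A))

||A||_2 = sigma_max(A) = sqrt(lambda_max(A^T A)). Form the symmetric matrix M = A^T A =
[[8, -4],
 [-4, 20]].
Its characteristic polynomial (trace, determinant of M give the coefficients) is
  p(λ) = det(λ I - M) = λ^2 - 28λ + 144.
For λ^2 - 28λ + 144 the discriminant is 208. It is nonnegative but not a perfect square, so the roots are real and irrational: λ = (28 ± sqrt(208))/2 ≈ 21.2111, 6.7889.
So the eigenvalues of A^T A are ≈ 6.7889, 21.2111 (all ≥ 0, as they must be for A^T A). The largest is λ_max = (28 + sqrt(208))/2 ≈ 21.2111, hence ||A||_2 = sqrt(λ_max) = sqrt((28 + sqrt(208))/2) ≈ 4.6056.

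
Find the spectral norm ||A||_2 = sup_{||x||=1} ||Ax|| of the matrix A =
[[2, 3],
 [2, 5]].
||A||_2 = sqrt((42 + sqrt(1700))/2) ≈ 6.451 (= sqrt(largest eigenvalue of A^T A))

||A||_2 = sigma_max(A) = sqrt(lambda_max(A^T A)). Form the symmetric matrix M = A^T A =
[[8, 16],
 [16, 34]].
Its characteristic polynomial (trace, determinant of M give the coefficients) is
  p(λ) = det(λ I - M) = λ^2 - 42λ + 16.
For λ^2 - 42λ + 16 the discriminant is 1700. It is nonnegative but not a perfect square, so the roots are real and irrational: λ = (42 ± sqrt(1700))/2 ≈ 41.6155, 0.3845.
So the eigenvalues of A^T A are ≈ 0.3845, 41.6155 (all ≥ 0, as they must be for A^T A). The largest is λ_max = (42 + sqrt(1700))/2 ≈ 41.6155, hence ||A||_2 = sqrt(λ_max) = sqrt((42 + sqrt(1700))/2) ≈ 6.451.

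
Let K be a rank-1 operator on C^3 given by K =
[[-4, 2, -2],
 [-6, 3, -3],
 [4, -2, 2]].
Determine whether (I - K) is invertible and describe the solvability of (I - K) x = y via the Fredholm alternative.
(I - K) is singular (det(I - K) = 0, i.e. 1 ∈ sigma(K)). (I - K) x = y is solvable iff y ⊥ ker((I - K)^*) = span{(2, -1, 1)}, i.e. iff 2y_1 - y_2 + y_3 = 0. When solvable, the solutions are x = y + c·(-2, -3, 2), c arbitrary (ker(I - K) = span{(-2, -3, 2)}, dimension 1).

K has rank 1, so it is an outer product K = u v^T: every row of K is a multiple of one row vector. Reading off the entries, u = (-2, -3, 2) and v = (2, -1, 1) (row i of K equals u_i·v^T). A rank-one matrix u v^T satisfies K u = u (v·u) and kills the (2)-dimensional subspace v^⊥, so its characteristic polynomial is lambda^2 (lambda - v·u) with v·u = tr K = 1. Hence the eigenvalues of I - K are 1 (multiplicity 2) and 1 - (1) = 0, so det(I - K) = 0. (Direct check: I - K =
[[5, -2, 2],
 [6, -2, 3],
 [-4, 2, -1]]
has determinant 0.) So 1 is an eigenvalue of K and (I - K) is not invertible. The finite-dimensional Fredholm alternative says: either (I - K) is invertible, or ker(I - K) ≠ {0} and then range(I - K) = ker((I - K)^*)^⊥, with dim ker(I - K) = dim ker((I - K)^*). We are in the second case, so we need both kernels. Kernel of I - K: (I - K) u = u - u (v·u) = u - u = 0, so ker(I - K) = span{u} = span{(-2, -3, 2)} (it is exactly 1-dimensional because rank(I - K) = 2). Kernel of the adjoint: K is real, so (I - K)^* = I - K^T = I - v u^T, and (I - v u^T) v = v - v (u·v) = 0; hence ker((I - K)^*) = span{v} = span{(2, -1, 1)}. Therefore (I - K) x = y is solvable iff <y, v> = 0, i.e. iff 2y_1 - y_2 + y_3 = 0. When this holds, K y = u (v·y) = 0, so (I - K) y = y and x = y is a particular solution; the full solution set is the line x = y + c·u = y + c·(-2, -3, 2), c ∈ C.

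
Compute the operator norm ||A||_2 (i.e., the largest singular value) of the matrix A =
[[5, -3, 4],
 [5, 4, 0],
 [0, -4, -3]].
||A||_2 ≈ 7.8741 (= sqrt(largest eigenvalue of A^T A))

||A||_2 = sigma_max(A) = sqrt(lambda_max(A^T A)). Form the symmetric matrix M = A^T A =
[[50, 5, 20],
 [5, 41, 0],
 [20, 0, 25]].
Its characteristic polynomial (trace, sum of principal 2x2 minors, determinant of M give the coefficients) is
  p(λ) = det(λ I - M) = λ^3 - 116λ^2 + 3900λ - 34225.
No integer candidate from the rational root theorem (±divisors of 34225) is a root, so the roots are irrational. The cubic discriminant is Δ = 777650725 > 0, so there are three distinct real roots. p(13) = -932 and p(14) = 383 have opposite signs, so a root lies in (13, 14); Newton's method refines it to λ ≈ 13.6966. p(40) = 175 and p(41) = -400 have opposite signs, so a root lies in (40, 41); Newton's method refines it to λ ≈ 40.3024. p(62) = -1 and p(63) = 1118 have opposite signs, so a root lies in (62, 63); Newton's method refines it to λ ≈ 62.001. Check (Vieta): the three roots sum to 116, matching tr M = 116.
So the eigenvalues of A^T A are ≈ 13.6966, 40.3024, 62.001 (all ≥ 0, as they must be for A^T A). The largest is λ_max ≈ 62.001, hence ||A||_2 = sqrt(λ_max) ≈ 7.8741.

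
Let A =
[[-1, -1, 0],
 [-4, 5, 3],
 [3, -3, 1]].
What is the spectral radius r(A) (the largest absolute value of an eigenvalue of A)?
r(A) ≈ 3.9529

The eigenvalues of A are the roots of its characteristic polynomial. With M = A (coefficients from the trace, the sum of principal 2x2 minors, and det A):
  p(λ) = det(λ I - M) = λ^3 - 5λ^2 + 4λ + 27.
No integer candidate from the rational root theorem (±divisors of 27) is a root, so the roots are irrational. The cubic discriminant is Δ = -15759 < 0, so there is one real root and a complex-conjugate pair. p(-2) = -9 and p(-1) = 17 have opposite signs, so a root lies in (-2, -1); Newton's method refines it to λ ≈ -1.7279. Dividing out (λ - (-1.7279)) leaves approximately λ^2 - 6.7279λ + 15.6255. For λ^2 - 6.7279λ + 15.6255 the discriminant is -17.2368. It is negative, so the remaining roots are the complex-conjugate pair λ ≈ 3.364 ± 2.0759i. Their product equals the constant term, so |λ|^2 ≈ 15.6255 and |λ| ≈ 3.9529.
Thus the eigenvalues (to 4 decimals) are -1.7279 (modulus 1.7279); 3.364 ± 2.0759i (modulus 3.9529). The spectral radius is the largest modulus: r(A) ≈ 3.9529. (Cross-check: r(A) ≤ ||A||_2 ≈ 7.9425; equality holds whenever A is normal, though it can also hold for some non-normal A.)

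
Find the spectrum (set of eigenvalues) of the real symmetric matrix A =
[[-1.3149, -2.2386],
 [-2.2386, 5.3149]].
sigma(A) ≈ {-2, 6}

A is real symmetric, so its spectrum consists of real eigenvalues. Expanding the characteristic polynomial of the displayed matrix gives
  det(λ I - A) = p(λ) = λ^2 + (-4)λ + (-12).
Solving p(λ) = 0 yields eigenvalues ≈ -2, 6. (A is shown rounded to 4 decimals, so these recover the underlying integer eigenvalues to within that precision.)
Verification: the trace of A = 4 equals the sum of eigenvalues 4, and det(A) ≈ -11.9999 matches the eigenvalue product -12.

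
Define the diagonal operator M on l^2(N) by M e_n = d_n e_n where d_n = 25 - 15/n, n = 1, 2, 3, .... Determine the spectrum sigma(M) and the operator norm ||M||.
sigma(M) = {25 - 15/n : n ≥ 1} ∪ {25}; ||M|| = 25

A bounded diagonal operator on l^2 with diagonal entries d_n has spectrum equal to the closure of {d_n : n ≥ 1}: every d_n is an eigenvalue (with eigenvector e_n), so {d_n} ⊂ sigma(M); the spectrum is closed, so its closure is too; and for lambda not in the closure, (M - lambda I) has bounded inverse (the diagonal entries 1/(d_n - lambda) are bounded). For our sequence d_n = 25 - 15/n, n = 1, 2, 3, ...:
  - {d_n} = {25 - 15/n : n ≥ 1}; the only limit point is 25
  - closure = {25 - 15/n : n ≥ 1} ∪ {25}
For the norm: a diagonal operator has ||M|| = sup_n |d_n|. Here d_n = 25 - 15/n increases monotonically from d_1 = 10 toward 25, with all terms in [10, 25); so sup_n |d_n| = 25 (the supremum is the limit, not attained). So ||M|| = 25.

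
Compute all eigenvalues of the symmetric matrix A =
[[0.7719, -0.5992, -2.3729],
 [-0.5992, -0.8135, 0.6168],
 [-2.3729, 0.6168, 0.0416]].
sigma(A) ≈ {-2, -1, 3}

A is real symmetric, so its spectrum consists of real eigenvalues. Expanding the characteristic polynomial of the displayed matrix gives
  det(λ I - A) = p(λ) = λ^3 + (0)λ^2 + (-7)λ + (-6).
Solving p(λ) = 0 yields eigenvalues ≈ -2, -1, 3. (A is shown rounded to 4 decimals, so these recover the underlying integer eigenvalues to within that precision.)
Verification: the trace of A = 0 equals the sum of eigenvalues 0, and det(A) ≈ 5.9998 matches the eigenvalue product 6.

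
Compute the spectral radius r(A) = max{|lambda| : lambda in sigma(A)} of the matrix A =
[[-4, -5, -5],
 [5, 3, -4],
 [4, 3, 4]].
r(A) ≈ 6.2311

The eigenvalues of A are the roots of its characteristic polynomial. With M = A (coefficients from the trace, the sum of principal 2x2 minors, and det A):
  p(λ) = det(λ I - M) = λ^3 - 3λ^2 + 41λ - 69.
No integer candidate from the rational root theorem (±divisors of 69) is a root, so the roots are irrational. The cubic discriminant is Δ = -243788 < 0, so there is one real root and a complex-conjugate pair. p(1) = -30 and p(2) = 9 have opposite signs, so a root lies in (1, 2); Newton's method refines it to λ ≈ 1.7771. Dividing out (λ - (1.7771)) leaves approximately λ^2 - 1.2229λ + 38.8268. For λ^2 - 1.2229λ + 38.8268 the discriminant is -153.8118. It is negative, so the remaining roots are the complex-conjugate pair λ ≈ 0.6114 ± 6.201i. Their product equals the constant term, so |λ|^2 ≈ 38.8268 and |λ| ≈ 6.2311.
Thus the eigenvalues (to 4 decimals) are 1.7771 (modulus 1.7771); 0.6114 ± 6.201i (modulus 6.2311). The spectral radius is the largest modulus: r(A) ≈ 6.2311. (Cross-check: r(A) ≤ ||A||_2 ≈ 10.598; equality holds whenever A is normal, though it can also hold for some non-normal A.)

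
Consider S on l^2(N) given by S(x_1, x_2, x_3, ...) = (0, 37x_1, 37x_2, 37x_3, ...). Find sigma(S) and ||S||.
sigma(S) = closed disk {z in C : |z| ≤ 37}; ||S|| = 37

Note S = 37·U where U is the unit right shift (U x)_k = x_{k-1} (with x_0 := 0); so ||S|| = 37||U|| and sigma(S) = 37·sigma(U). ||S x||^2 = sum_{k≥1} |37x_k|^2 = 1369||x||^2, so ||S|| = 37 and sigma(S) ⊂ {|z| ≤ 37}. For any |lambda| < 37, the equation (S - lambda I) x = 0 forces x_1 = 0, then 37x_k = lambda x_{k+1} ⇒ x = 0, so S has no eigenvalues. But (S - lambda I) is not surjective for |lambda| < 37: solving (S - lambda I) x = e_1 would require x_n proportional to (lambda/37)^(-n), which is not in l^2. So every |lambda| < 37 lies in the residual spectrum. The boundary |lambda| = 37 is in the approximate point spectrum (the spectrum is closed). Hence sigma(S) is the closed disk of radius 37.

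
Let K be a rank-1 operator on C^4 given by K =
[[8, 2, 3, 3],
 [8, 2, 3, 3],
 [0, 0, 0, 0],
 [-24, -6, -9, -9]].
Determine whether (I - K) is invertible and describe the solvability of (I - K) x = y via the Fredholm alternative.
(I - K) is singular (det(I - K) = 0, i.e. 1 ∈ sigma(K)). (I - K) x = y is solvable iff y ⊥ ker((I - K)^*) = span{(8, 2, 3, 3)}, i.e. iff 8y_1 + 2y_2 + 3y_3 + 3y_4 = 0. When solvable, the solutions are x = y + c·(1, 1, 0, -3), c arbitrary (ker(I - K) = span{(1, 1, 0, -3)}, dimension 1).

K has rank 1, so it is an outer product K = u v^T: every row of K is a multiple of one row vector. Reading off the entries, u = (1, 1, 0, -3) and v = (8, 2, 3, 3) (row i of K equals u_i·v^T). A rank-one matrix u v^T satisfies K u = u (v·u) and kills the (3)-dimensional subspace v^⊥, so its characteristic polynomial is lambda^3 (lambda - v·u) with v·u = tr K = 1. Hence the eigenvalues of I - K are 1 (multiplicity 3) and 1 - (1) = 0, so det(I - K) = 0. (Direct check: I - K =
[[-7, -2, -3, -3],
 [-8, -1, -3, -3],
 [0, 0, 1, 0],
 [24, 6, 9, 10]]
has determinant 0.) So 1 is an eigenvalue of K and (I - K) is not invertible. The finite-dimensional Fredholm alternative says: either (I - K) is invertible, or ker(I - K) ≠ {0} and then range(I - K) = ker((I - K)^*)^⊥, with dim ker(I - K) = dim ker((I - K)^*). We are in the second case, so we need both kernels. Kernel of I - K: (I - K) u = u - u (v·u) = u - u = 0, so ker(I - K) = span{u} = span{(1, 1, 0, -3)} (it is exactly 1-dimensional because rank(I - K) = 3). Kernel of the adjoint: K is real, so (I - K)^* = I - K^T = I - v u^T, and (I - v u^T) v = v - v (u·v) = 0; hence ker((I - K)^*) = span{v} = span{(8, 2, 3, 3)}. Therefore (I - K) x = y is solvable iff <y, v> = 0, i.e. iff 8y_1 + 2y_2 + 3y_3 + 3y_4 = 0. When this holds, K y = u (v·y) = 0, so (I - K) y = y and x = y is a particular solution; the full solution set is the line x = y + c·u = y + c·(1, 1, 0, -3), c ∈ C.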